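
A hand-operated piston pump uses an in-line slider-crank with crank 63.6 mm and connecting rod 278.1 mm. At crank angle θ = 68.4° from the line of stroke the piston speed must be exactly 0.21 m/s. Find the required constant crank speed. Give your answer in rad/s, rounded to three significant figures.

3.27

For an in-line slider-crank, |v_piston| = rω|sinθ|·[1 + r cosθ/√(L² − r² sin²θ)].
With r = 0.0636 m, L = 0.2781 m, θ = 68.4°: the bracketed kinematic factor |dx/dθ| = 0.064229 m.
ω = v/|dx/dθ| = 0.21/0.064229 = 3.2696 rad/s.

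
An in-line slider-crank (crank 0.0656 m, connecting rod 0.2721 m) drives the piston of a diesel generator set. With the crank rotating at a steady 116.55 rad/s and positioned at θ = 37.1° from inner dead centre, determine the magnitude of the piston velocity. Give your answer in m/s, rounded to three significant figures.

5.51

ω = 116.5 rad/s
For an in-line slider-crank, x = r cosθ + √(L² − r² sin²θ), so v = −rω sinθ·[1 + r cosθ/√(L² − r² sin²θ)].
With r = 0.0656 m, L = 0.2721 m, θ = 37.1°: √(L² − r² sin²θ) = 0.26921 m.
v = −0.0656·116.5·0.60321·[1 + 0.0656·0.79758/0.26921] = -5.5083 m/s.
|v| = 5.5083 m/s.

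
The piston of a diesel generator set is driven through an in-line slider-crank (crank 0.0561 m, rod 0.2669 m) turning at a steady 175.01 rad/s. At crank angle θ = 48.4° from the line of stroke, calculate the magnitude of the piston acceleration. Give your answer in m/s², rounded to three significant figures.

ω = 175 rad/s
x(θ) = r cosθ + √(L² − r² sin²θ); with ω constant, a = ω²·d²x/dθ².
d²x/dθ² = −r cosθ − r²(cos2θ)/√u − r⁴ sin²2θ/(4u^{3/2}),  u = L² − r² sin²θ = 0.0694757 m².
Substituting r = 0.0561 m, L = 0.2669 m, θ = 48.4°: d²x/dθ² = -0.035966 m.
a = ω²·d²x/dθ² = (175)²·(-0.035966) = -1101.6 m/s²;  |a| = 1101.6 m/s².

1100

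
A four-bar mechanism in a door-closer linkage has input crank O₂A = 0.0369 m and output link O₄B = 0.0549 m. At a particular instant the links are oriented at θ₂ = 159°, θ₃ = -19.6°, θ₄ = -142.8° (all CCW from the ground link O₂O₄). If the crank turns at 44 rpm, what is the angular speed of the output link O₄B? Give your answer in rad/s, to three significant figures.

0.0904

ω₂ = 4.608 rad/s (from 44 rpm).
Differentiating the loop-closure r₂e^{iθ₂}+r₃e^{iθ₃}=r₁+r₄e^{iθ₄} gives r₂ω₂e^{iθ₂}+r₃ω₃e^{iθ₃}=r₄ω₄e^{iθ₄}.
Eliminating the other unknown: ω₄ = r₂ω₂ sin(θ₂−θ₃) / [r₄ sin(θ₄−θ₃)].
Numerator sine = +0.02443; denominator sine = -0.83676.
Result = 0.0369·4.608·(+0.02443) / (0.0549·(-0.83676)) = -0.090426 rad/s; magnitude 0.090426 rad/s.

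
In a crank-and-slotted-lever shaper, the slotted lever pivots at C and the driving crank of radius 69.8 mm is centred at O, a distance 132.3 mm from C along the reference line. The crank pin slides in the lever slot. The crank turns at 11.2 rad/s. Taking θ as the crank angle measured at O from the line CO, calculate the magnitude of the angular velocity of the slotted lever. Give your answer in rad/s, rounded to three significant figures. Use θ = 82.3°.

2.75

ω = 11.2 rad/s
Crank pin A relative to C: A = (d + r cosθ, r sinθ); lever angle φ = atan2(r sinθ, d + r cosθ).
Differentiating tanφ: φ̇ = rω(d cosθ + r)/(d² + r² + 2dr cosθ).
d² + r² + 2dr cosθ = |CA|² = 0.0248499 m²;  d cosθ + r = +0.087526 m.
|ω_lever| = |0.0698·11.2·+0.087526| / 0.0248499 = 2.7535 rad/s.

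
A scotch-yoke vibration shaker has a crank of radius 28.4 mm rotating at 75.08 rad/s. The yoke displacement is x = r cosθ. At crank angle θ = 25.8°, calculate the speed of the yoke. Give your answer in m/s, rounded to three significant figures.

ω = 75.08 rad/s
x = r cosθ ⇒ ẋ = −rω sinθ.
|v| = rω|sinθ| = 0.0284·75.08·|sin 25.8°| = 0.92803 m/s.

0.928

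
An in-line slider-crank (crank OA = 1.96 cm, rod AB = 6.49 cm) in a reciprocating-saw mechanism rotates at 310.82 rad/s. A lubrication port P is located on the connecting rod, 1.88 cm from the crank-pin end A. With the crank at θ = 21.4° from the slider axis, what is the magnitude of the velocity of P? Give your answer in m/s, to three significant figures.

ω = 310.8 rad/s.  Crank-pin speed |V_A| = rω = 6.0921 m/s, perpendicular to OA.
Rod angle: sinφ = −(r/L) sinθ ⇒ φ = -6.326°; ω_rod = −rω cosθ/√(L²−r²sin²θ) = -87.932 rad/s.
V_P = V_A + ω_rod × AP, with AP = 0.0188 m along the rod.
Components: V_Px = −rω sinθ − a·ω_rod·sinφ = -2.405 m/s;  V_Py = rω cosθ + a·ω_rod·cosφ = +4.029 m/s.
|V_P| = √(V_Px² + V_Py²) = 4.6922 m/s.

4.69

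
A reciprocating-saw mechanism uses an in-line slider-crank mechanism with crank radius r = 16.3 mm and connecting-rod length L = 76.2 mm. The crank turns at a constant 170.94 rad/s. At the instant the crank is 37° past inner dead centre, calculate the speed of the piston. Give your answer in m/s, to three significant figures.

1.97

ω = 170.9 rad/s
For an in-line slider-crank, x = r cosθ + √(L² − r² sin²θ), so v = −rω sinθ·[1 + r cosθ/√(L² − r² sin²θ)].
With r = 0.0163 m, L = 0.0762 m, θ = 37°: √(L² − r² sin²θ) = 0.075566 m.
v = −0.0163·170.9·0.60182·[1 + 0.0163·0.79864/0.075566] = -1.9657 m/s.
|v| = 1.9657 m/s.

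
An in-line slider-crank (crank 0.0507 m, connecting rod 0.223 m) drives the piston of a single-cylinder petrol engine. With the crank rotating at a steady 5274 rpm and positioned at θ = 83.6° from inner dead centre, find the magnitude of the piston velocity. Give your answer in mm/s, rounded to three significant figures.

28600

ω = 2π·5274/60 = 552.3 rad/s
For an in-line slider-crank, x = r cosθ + √(L² − r² sin²θ), so v = −rω sinθ·[1 + r cosθ/√(L² − r² sin²θ)].
With r = 0.0507 m, L = 0.223 m, θ = 83.6°: √(L² − r² sin²θ) = 0.21723 m.
v = −0.0507·552.3·0.99377·[1 + 0.0507·0.11147/0.21723] = -28.551 m/s.
|v| = 28.551 m/s = 28551 mm/s.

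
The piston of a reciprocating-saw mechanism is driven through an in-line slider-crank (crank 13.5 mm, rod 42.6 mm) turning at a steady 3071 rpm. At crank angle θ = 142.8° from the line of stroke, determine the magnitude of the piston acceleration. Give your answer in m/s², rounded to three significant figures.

ω = 2π·3071/60 = 321.6 rad/s
x(θ) = r cosθ + √(L² − r² sin²θ); with ω constant, a = ω²·d²x/dθ².
d²x/dθ² = −r cosθ − r²(cos2θ)/√u − r⁴ sin²2θ/(4u^{3/2}),  u = L² − r² sin²θ = 0.00174814 m².
Substituting r = 0.0135 m, L = 0.0426 m, θ = 142.8°: d²x/dθ² = +0.0094756 m.
a = ω²·d²x/dθ² = (321.6)²·(+0.0094756) = +979.99 m/s²;  |a| = 979.99 m/s².

980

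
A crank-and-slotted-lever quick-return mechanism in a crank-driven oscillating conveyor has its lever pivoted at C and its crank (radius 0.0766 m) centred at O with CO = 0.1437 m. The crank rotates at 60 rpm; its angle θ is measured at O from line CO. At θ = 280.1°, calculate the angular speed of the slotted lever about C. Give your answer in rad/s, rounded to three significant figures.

1.61

ω = 6.283 rad/s (from 60 rpm).
Crank pin A relative to C: A = (d + r cosθ, r sinθ); lever angle φ = atan2(r sinθ, d + r cosθ).
Differentiating tanφ: φ̇ = rω(d cosθ + r)/(d² + r² + 2dr cosθ).
d² + r² + 2dr cosθ = |CA|² = 0.0303779 m²;  d cosθ + r = +0.1018 m.
|ω_lever| = |0.0766·6.283·+0.1018| / 0.0303779 = 1.6129 rad/s.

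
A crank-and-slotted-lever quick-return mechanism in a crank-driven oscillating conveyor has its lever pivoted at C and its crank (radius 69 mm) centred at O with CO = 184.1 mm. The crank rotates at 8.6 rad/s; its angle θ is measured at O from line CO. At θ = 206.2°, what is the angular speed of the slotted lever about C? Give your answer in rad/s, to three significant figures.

3.60

ω = 8.6 rad/s
Crank pin A relative to C: A = (d + r cosθ, r sinθ); lever angle φ = atan2(r sinθ, d + r cosθ).
Differentiating tanφ: φ̇ = rω(d cosθ + r)/(d² + r² + 2dr cosθ).
d² + r² + 2dr cosθ = |CA|² = 0.0158582 m²;  d cosθ + r = -0.096185 m.
|ω_lever| = |0.069·8.6·-0.096185| / 0.0158582 = 3.5992 rad/s.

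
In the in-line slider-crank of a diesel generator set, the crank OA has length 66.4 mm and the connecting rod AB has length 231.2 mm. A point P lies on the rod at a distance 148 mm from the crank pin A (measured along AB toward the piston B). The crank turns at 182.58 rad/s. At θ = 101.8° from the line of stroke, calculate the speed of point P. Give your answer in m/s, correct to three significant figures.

11.4

ω = 182.6 rad/s.  Crank-pin speed |V_A| = rω = 12.123 m/s, perpendicular to OA.
Rod angle: sinφ = −(r/L) sinθ ⇒ φ = -16.328°; ω_rod = −rω cosθ/√(L²−r²sin²θ) = +11.174 rad/s.
V_P = V_A + ω_rod × AP, with AP = 0.148 m along the rod.
Components: V_Px = −rω sinθ − a·ω_rod·sinφ = -11.402 m/s;  V_Py = rω cosθ + a·ω_rod·cosφ = -0.89216 m/s.
|V_P| = √(V_Px² + V_Py²) = 11.437 m/s.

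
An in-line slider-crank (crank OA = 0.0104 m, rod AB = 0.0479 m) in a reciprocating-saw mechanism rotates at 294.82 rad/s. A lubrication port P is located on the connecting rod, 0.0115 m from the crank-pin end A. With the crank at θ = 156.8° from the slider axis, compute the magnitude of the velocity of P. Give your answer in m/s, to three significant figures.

2.43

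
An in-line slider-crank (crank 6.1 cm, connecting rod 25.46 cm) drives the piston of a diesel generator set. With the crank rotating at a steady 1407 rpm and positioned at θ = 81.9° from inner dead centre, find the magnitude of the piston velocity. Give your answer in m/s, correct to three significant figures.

9.21

ω = 2π·1407/60 = 147.3 rad/s
For an in-line slider-crank, x = r cosθ + √(L² − r² sin²θ), so v = −rω sinθ·[1 + r cosθ/√(L² − r² sin²θ)].
With r = 0.061 m, L = 0.2546 m, θ = 81.9°: √(L² − r² sin²θ) = 0.24733 m.
v = −0.061·147.3·0.99002·[1 + 0.061·0.14090/0.24733] = -9.2073 m/s.
|v| = 9.2073 m/s.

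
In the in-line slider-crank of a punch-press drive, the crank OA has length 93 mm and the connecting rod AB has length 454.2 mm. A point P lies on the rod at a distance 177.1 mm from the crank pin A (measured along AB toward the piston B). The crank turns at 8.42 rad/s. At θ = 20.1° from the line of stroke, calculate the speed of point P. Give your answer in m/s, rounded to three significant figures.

ω = 8.42 rad/s.  Crank-pin speed |V_A| = rω = 0.78306 m/s, perpendicular to OA.
Rod angle: sinφ = −(r/L) sinθ ⇒ φ = -4.035°; ω_rod = −rω cosθ/√(L²−r²sin²θ) = -1.6231 rad/s.
V_P = V_A + ω_rod × AP, with AP = 0.1771 m along the rod.
Components: V_Px = −rω sinθ − a·ω_rod·sinφ = -0.28933 m/s;  V_Py = rω cosθ + a·ω_rod·cosφ = +0.44864 m/s.
|V_P| = √(V_Px² + V_Py²) = 0.53384 m/s.

0.534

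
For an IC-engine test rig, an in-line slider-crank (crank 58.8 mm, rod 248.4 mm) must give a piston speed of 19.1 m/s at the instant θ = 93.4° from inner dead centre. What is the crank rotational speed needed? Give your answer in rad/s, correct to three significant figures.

330

For an in-line slider-crank, |v_piston| = rω|sinθ|·[1 + r cosθ/√(L² − r² sin²θ)].
With r = 0.0588 m, L = 0.2484 m, θ = 93.4°: the bracketed kinematic factor |dx/dθ| = 0.057848 m.
ω = v/|dx/dθ| = 19.1/0.057848 = 330.17 rad/s.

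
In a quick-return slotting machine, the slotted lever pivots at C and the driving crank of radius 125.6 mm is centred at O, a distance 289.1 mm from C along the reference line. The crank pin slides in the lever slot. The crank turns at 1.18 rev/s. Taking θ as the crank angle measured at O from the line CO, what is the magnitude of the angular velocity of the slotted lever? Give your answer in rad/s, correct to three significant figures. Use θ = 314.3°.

2.03

ω = 7.414 rad/s (from 1.18 rev/s).
Crank pin A relative to C: A = (d + r cosθ, r sinθ); lever angle φ = atan2(r sinθ, d + r cosθ).
Differentiating tanφ: φ̇ = rω(d cosθ + r)/(d² + r² + 2dr cosθ).
d² + r² + 2dr cosθ = |CA|² = 0.150074 m²;  d cosθ + r = +0.32751 m.
|ω_lever| = |0.1256·7.414·+0.32751| / 0.150074 = 2.0322 rad/s.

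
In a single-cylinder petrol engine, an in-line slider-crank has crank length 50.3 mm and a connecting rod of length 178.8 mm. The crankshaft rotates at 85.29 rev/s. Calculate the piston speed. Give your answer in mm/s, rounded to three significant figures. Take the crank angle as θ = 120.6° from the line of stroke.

19800

ω = 2π·85.3 = 535.9 rad/s
For an in-line slider-crank, x = r cosθ + √(L² − r² sin²θ), so v = −rω sinθ·[1 + r cosθ/√(L² − r² sin²θ)].
With r = 0.0503 m, L = 0.1788 m, θ = 120.6°: √(L² − r² sin²θ) = 0.17348 m.
v = −0.0503·535.9·0.86074·[1 + 0.0503·-0.50904/0.17348] = -19.777 m/s.
|v| = 19.777 m/s = 19777 mm/s.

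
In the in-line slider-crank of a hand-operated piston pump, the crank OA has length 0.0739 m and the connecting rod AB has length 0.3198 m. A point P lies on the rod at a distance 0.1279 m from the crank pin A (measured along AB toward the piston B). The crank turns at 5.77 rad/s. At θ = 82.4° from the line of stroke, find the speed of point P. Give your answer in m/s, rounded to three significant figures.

0.429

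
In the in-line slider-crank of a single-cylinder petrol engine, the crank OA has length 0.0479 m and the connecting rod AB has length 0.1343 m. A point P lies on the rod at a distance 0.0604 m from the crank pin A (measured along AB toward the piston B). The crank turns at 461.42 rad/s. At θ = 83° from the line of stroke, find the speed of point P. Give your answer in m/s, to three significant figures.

22.4

ω = 461.4 rad/s.  Crank-pin speed |V_A| = rω = 22.102 m/s, perpendicular to OA.
Rod angle: sinφ = −(r/L) sinθ ⇒ φ = -20.733°; ω_rod = −rω cosθ/√(L²−r²sin²θ) = -21.445 rad/s.
V_P = V_A + ω_rod × AP, with AP = 0.0604 m along the rod.
Components: V_Px = −rω sinθ − a·ω_rod·sinφ = -22.396 m/s;  V_Py = rω cosθ + a·ω_rod·cosφ = +1.4822 m/s.
|V_P| = √(V_Px² + V_Py²) = 22.445 m/s.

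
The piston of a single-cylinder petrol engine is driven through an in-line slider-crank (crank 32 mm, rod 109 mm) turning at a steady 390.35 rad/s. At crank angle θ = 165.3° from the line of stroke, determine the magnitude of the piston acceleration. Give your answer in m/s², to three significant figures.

ω = 390.4 rad/s
x(θ) = r cosθ + √(L² − r² sin²θ); with ω constant, a = ω²·d²x/dθ².
d²x/dθ² = −r cosθ − r²(cos2θ)/√u − r⁴ sin²2θ/(4u^{3/2}),  u = L² − r² sin²θ = 0.0118151 m².
Substituting r = 0.032 m, L = 0.109 m, θ = 165.3°: d²x/dθ² = +0.022696 m.
a = ω²·d²x/dθ² = (390.4)²·(+0.022696) = +3458.3 m/s²;  |a| = 3458.3 m/s².

3460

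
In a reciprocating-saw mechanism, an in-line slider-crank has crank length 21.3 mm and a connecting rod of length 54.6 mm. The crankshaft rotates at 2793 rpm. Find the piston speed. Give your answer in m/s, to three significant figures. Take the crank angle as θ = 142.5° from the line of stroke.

2.58

ω = 2π·2793/60 = 292.5 rad/s
For an in-line slider-crank, x = r cosθ + √(L² − r² sin²θ), so v = −rω sinθ·[1 + r cosθ/√(L² − r² sin²θ)].
With r = 0.0213 m, L = 0.0546 m, θ = 142.5°: √(L² − r² sin²θ) = 0.053038 m.
v = −0.0213·292.5·0.60876·[1 + 0.0213·-0.79335/0.053038] = -2.5842 m/s.
|v| = 2.5842 m/s.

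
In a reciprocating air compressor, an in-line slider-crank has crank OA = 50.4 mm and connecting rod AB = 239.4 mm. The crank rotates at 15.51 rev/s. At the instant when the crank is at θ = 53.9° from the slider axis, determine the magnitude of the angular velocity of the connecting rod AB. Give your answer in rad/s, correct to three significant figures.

12.3

ω = 97.45 rad/s (converted from 15.51 rev/s).
The rod makes angle φ with the slider axis where L sinφ = r sinθ; differentiating, L cosφ·φ̇ = r ω cosθ.
L cosφ = √(L² − r² sin²θ) = 0.23591 m.
|ω_rod| = r ω |cosθ| / √(L² − r² sin²θ) = 0.0504·97.45·0.58920/0.23591 = 12.267 rad/s.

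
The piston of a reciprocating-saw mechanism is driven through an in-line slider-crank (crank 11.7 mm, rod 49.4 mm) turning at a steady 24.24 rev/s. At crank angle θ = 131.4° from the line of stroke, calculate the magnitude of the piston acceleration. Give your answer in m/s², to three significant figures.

ω = 2π·24.2 = 152.3 rad/s
x(θ) = r cosθ + √(L² − r² sin²θ); with ω constant, a = ω²·d²x/dθ².
d²x/dθ² = −r cosθ − r²(cos2θ)/√u − r⁴ sin²2θ/(4u^{3/2}),  u = L² − r² sin²θ = 0.00236334 m².
Substituting r = 0.0117 m, L = 0.0494 m, θ = 131.4°: d²x/dθ² = +0.0080501 m.
a = ω²·d²x/dθ² = (152.3)²·(+0.0080501) = +186.74 m/s²;  |a| = 186.74 m/s².

187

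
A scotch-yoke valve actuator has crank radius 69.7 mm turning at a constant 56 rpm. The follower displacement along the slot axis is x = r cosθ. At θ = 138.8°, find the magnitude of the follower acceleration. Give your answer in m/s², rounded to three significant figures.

ω = 5.864 rad/s (from 56 rpm).
x = r cosθ ⇒ ẍ = −rω² cosθ (ω constant).
|a| = rω²|cosθ| = 0.0697·(5.864)²·|cos 138.8°| = 1.8035 m/s².

1.80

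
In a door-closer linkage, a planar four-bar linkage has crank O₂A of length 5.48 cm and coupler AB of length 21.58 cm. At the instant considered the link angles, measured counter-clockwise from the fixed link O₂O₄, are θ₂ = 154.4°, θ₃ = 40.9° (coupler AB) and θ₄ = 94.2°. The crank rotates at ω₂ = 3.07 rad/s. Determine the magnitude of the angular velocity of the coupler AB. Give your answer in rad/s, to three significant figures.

ω₂ = 3.07 rad/s
Differentiating the loop-closure r₂e^{iθ₂}+r₃e^{iθ₃}=r₁+r₄e^{iθ₄} gives r₂ω₂e^{iθ₂}+r₃ω₃e^{iθ₃}=r₄ω₄e^{iθ₄}.
Eliminating the other unknown: ω₃ = r₂ω₂ sin(θ₄−θ₂) / [r₃ sin(θ₃−θ₄)].
Numerator sine = -0.86777; denominator sine = -0.80178.
Result = 0.0548·3.07·(-0.86777) / (0.2158·(-0.80178)) = +0.84376 rad/s; magnitude 0.84376 rad/s.

0.844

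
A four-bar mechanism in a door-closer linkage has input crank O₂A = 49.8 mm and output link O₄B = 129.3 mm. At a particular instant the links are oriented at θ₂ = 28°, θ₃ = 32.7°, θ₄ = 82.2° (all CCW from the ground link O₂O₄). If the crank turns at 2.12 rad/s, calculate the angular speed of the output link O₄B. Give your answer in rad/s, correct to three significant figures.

0.0880

ω₂ = 2.12 rad/s
Differentiating the loop-closure r₂e^{iθ₂}+r₃e^{iθ₃}=r₁+r₄e^{iθ₄} gives r₂ω₂e^{iθ₂}+r₃ω₃e^{iθ₃}=r₄ω₄e^{iθ₄}.
Eliminating the other unknown: ω₄ = r₂ω₂ sin(θ₂−θ₃) / [r₄ sin(θ₄−θ₃)].
Numerator sine = -0.08194; denominator sine = +0.76041.
Result = 0.0498·2.12·(-0.08194) / (0.1293·(+0.76041)) = -0.087985 rad/s; magnitude 0.087985 rad/s.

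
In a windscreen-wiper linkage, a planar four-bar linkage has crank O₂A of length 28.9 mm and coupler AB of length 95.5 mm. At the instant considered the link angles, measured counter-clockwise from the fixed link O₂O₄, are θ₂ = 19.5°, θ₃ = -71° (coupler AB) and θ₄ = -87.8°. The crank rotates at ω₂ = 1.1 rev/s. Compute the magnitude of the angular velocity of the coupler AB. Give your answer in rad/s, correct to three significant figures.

6.91

ω₂ = 6.912 rad/s (from 1.1 rev/s).
Differentiating the loop-closure r₂e^{iθ₂}+r₃e^{iθ₃}=r₁+r₄e^{iθ₄} gives r₂ω₂e^{iθ₂}+r₃ω₃e^{iθ₃}=r₄ω₄e^{iθ₄}.
Eliminating the other unknown: ω₃ = r₂ω₂ sin(θ₄−θ₂) / [r₃ sin(θ₃−θ₄)].
Numerator sine = -0.95476; denominator sine = +0.28903.
Result = 0.0289·6.912·(-0.95476) / (0.0955·(+0.28903)) = -6.909 rad/s; magnitude 6.909 rad/s.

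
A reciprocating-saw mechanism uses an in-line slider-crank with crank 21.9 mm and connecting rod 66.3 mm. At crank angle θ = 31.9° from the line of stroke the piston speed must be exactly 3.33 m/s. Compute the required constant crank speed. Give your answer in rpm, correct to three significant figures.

For an in-line slider-crank, |v_piston| = rω|sinθ|·[1 + r cosθ/√(L² − r² sin²θ)].
With r = 0.0219 m, L = 0.0663 m, θ = 31.9°: the bracketed kinematic factor |dx/dθ| = 0.014869 m.
ω = v/|dx/dθ| = 3.33/0.014869 = 223.96 rad/s.
N = 60ω/(2π) = 2138.7 rpm.

2140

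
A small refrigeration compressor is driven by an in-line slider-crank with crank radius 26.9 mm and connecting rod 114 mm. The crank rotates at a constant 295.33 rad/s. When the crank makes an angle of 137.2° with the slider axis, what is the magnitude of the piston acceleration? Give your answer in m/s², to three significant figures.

1670

ω = 295.3 rad/s
x(θ) = r cosθ + √(L² − r² sin²θ); with ω constant, a = ω²·d²x/dθ².
d²x/dθ² = −r cosθ − r²(cos2θ)/√u − r⁴ sin²2θ/(4u^{3/2}),  u = L² − r² sin²θ = 0.012662 m².
Substituting r = 0.0269 m, L = 0.114 m, θ = 137.2°: d²x/dθ² = +0.019153 m.
a = ω²·d²x/dθ² = (295.3)²·(+0.019153) = +1670.5 m/s²;  |a| = 1670.5 m/s².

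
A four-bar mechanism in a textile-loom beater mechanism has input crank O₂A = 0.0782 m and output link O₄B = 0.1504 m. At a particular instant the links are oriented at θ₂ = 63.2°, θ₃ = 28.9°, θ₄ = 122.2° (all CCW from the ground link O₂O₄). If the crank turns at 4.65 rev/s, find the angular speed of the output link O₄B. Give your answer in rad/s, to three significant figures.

ω₂ = 29.22 rad/s (from 4.65 rev/s).
Differentiating the loop-closure r₂e^{iθ₂}+r₃e^{iθ₃}=r₁+r₄e^{iθ₄} gives r₂ω₂e^{iθ₂}+r₃ω₃e^{iθ₃}=r₄ω₄e^{iθ₄}.
Eliminating the other unknown: ω₄ = r₂ω₂ sin(θ₂−θ₃) / [r₄ sin(θ₄−θ₃)].
Numerator sine = +0.56353; denominator sine = +0.99834.
Result = 0.0782·29.22·(+0.56353) / (0.1504·(+0.99834)) = +8.5748 rad/s; magnitude 8.5748 rad/s.

8.57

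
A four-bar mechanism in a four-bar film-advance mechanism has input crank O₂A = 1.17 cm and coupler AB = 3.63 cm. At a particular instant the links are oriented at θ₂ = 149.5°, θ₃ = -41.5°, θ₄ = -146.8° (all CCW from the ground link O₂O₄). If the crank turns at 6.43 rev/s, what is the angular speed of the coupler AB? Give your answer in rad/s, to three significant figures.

ω₂ = 40.4 rad/s (from 6.43 rev/s).
Differentiating the loop-closure r₂e^{iθ₂}+r₃e^{iθ₃}=r₁+r₄e^{iθ₄} gives r₂ω₂e^{iθ₂}+r₃ω₃e^{iθ₃}=r₄ω₄e^{iθ₄}.
Eliminating the other unknown: ω₃ = r₂ω₂ sin(θ₄−θ₂) / [r₃ sin(θ₃−θ₄)].
Numerator sine = +0.89649; denominator sine = +0.96456.
Result = 0.0117·40.4·(+0.89649) / (0.0363·(+0.96456)) = +12.103 rad/s; magnitude 12.103 rad/s.

12.1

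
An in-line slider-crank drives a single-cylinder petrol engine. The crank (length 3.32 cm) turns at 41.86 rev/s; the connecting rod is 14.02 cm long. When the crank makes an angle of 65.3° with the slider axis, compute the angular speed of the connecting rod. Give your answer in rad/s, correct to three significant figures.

26.7

ω = 263 rad/s (converted from 41.86 rev/s).
The rod makes angle φ with the slider axis where L sinφ = r sinθ; differentiating, L cosφ·φ̇ = r ω cosθ.
L cosφ = √(L² − r² sin²θ) = 0.13692 m.
|ω_rod| = r ω |cosθ| / √(L² − r² sin²θ) = 0.0332·263·0.41787/0.13692 = 26.65 rad/s.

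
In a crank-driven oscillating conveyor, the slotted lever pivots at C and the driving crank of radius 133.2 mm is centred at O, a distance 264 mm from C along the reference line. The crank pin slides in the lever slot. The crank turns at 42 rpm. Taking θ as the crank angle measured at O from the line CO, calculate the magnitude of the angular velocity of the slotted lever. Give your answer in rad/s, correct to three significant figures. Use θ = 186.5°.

ω = 4.398 rad/s (from 42 rpm).
Crank pin A relative to C: A = (d + r cosθ, r sinθ); lever angle φ = atan2(r sinθ, d + r cosθ).
Differentiating tanφ: φ̇ = rω(d cosθ + r)/(d² + r² + 2dr cosθ).
d² + r² + 2dr cosθ = |CA|² = 0.0175607 m²;  d cosθ + r = -0.1291 m.
|ω_lever| = |0.1332·4.398·-0.1291| / 0.0175607 = 4.307 rad/s.

4.31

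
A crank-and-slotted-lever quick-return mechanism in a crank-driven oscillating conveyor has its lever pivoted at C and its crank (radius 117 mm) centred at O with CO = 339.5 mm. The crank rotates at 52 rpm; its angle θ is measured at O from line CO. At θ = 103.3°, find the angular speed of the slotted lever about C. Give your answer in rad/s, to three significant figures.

0.224

ω = 5.445 rad/s (from 52 rpm).
Crank pin A relative to C: A = (d + r cosθ, r sinθ); lever angle φ = atan2(r sinθ, d + r cosθ).
Differentiating tanφ: φ̇ = rω(d cosθ + r)/(d² + r² + 2dr cosθ).
d² + r² + 2dr cosθ = |CA|² = 0.110673 m²;  d cosθ + r = +0.038898 m.
|ω_lever| = |0.117·5.445·+0.038898| / 0.110673 = 0.22393 rad/s.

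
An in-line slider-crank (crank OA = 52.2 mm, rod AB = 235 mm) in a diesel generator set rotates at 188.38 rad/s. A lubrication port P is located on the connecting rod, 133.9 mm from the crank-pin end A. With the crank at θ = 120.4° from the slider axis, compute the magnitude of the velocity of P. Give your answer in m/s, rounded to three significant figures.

8.21

ω = 188.4 rad/s.  Crank-pin speed |V_A| = rω = 9.8334 m/s, perpendicular to OA.
Rod angle: sinφ = −(r/L) sinθ ⇒ φ = -11.045°; ω_rod = −rω cosθ/√(L²−r²sin²θ) = +21.574 rad/s.
V_P = V_A + ω_rod × AP, with AP = 0.1339 m along the rod.
Components: V_Px = −rω sinθ − a·ω_rod·sinφ = -7.928 m/s;  V_Py = rω cosθ + a·ω_rod·cosφ = -2.1408 m/s.
|V_P| = √(V_Px² + V_Py²) = 8.212 m/s.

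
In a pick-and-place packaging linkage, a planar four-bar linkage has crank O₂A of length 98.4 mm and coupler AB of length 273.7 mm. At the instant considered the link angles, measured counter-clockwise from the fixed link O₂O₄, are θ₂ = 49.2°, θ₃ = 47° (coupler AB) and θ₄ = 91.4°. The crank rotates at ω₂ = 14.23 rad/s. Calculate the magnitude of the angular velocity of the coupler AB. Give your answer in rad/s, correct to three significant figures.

4.91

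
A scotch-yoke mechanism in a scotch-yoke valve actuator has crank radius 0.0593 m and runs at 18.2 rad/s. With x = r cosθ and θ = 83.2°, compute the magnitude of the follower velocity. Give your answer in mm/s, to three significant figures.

ω = 18.2 rad/s
x = r cosθ ⇒ ẋ = −rω sinθ.
|v| = rω|sinθ| = 0.0593·18.2·|sin 83.2°| = 1.0717 m/s = 1071.7 mm/s.

1070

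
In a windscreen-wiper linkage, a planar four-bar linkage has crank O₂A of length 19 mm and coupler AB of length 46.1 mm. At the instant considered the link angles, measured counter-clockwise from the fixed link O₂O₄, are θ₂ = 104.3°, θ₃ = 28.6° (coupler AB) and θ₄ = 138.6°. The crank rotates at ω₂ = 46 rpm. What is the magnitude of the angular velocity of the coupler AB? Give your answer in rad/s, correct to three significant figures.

1.19

ω₂ = 4.817 rad/s (from 46 rpm).
Differentiating the loop-closure r₂e^{iθ₂}+r₃e^{iθ₃}=r₁+r₄e^{iθ₄} gives r₂ω₂e^{iθ₂}+r₃ω₃e^{iθ₃}=r₄ω₄e^{iθ₄}.
Eliminating the other unknown: ω₃ = r₂ω₂ sin(θ₄−θ₂) / [r₃ sin(θ₃−θ₄)].
Numerator sine = +0.56353; denominator sine = -0.93969.
Result = 0.019·4.817·(+0.56353) / (0.0461·(-0.93969)) = -1.1906 rad/s; magnitude 1.1906 rad/s.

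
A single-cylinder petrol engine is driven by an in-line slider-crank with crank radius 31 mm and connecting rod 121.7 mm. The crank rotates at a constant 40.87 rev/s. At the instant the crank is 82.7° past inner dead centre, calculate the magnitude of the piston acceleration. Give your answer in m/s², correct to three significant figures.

260

ω = 2π·40.9 = 256.8 rad/s
x(θ) = r cosθ + √(L² − r² sin²θ); with ω constant, a = ω²·d²x/dθ².
d²x/dθ² = −r cosθ − r²(cos2θ)/√u − r⁴ sin²2θ/(4u^{3/2}),  u = L² − r² sin²θ = 0.0138654 m².
Substituting r = 0.031 m, L = 0.1217 m, θ = 82.7°: d²x/dθ² = +0.0039497 m.
a = ω²·d²x/dθ² = (256.8)²·(+0.0039497) = +260.46 m/s²;  |a| = 260.46 m/s².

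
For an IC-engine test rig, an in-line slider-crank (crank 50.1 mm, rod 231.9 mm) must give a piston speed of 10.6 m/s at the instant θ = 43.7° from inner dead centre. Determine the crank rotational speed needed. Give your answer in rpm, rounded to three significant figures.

For an in-line slider-crank, |v_piston| = rω|sinθ|·[1 + r cosθ/√(L² − r² sin²θ)].
With r = 0.0501 m, L = 0.2319 m, θ = 43.7°: the bracketed kinematic factor |dx/dθ| = 0.040081 m.
ω = v/|dx/dθ| = 10.6/0.040081 = 264.47 rad/s.
N = 60ω/(2π) = 2525.5 rpm.

2530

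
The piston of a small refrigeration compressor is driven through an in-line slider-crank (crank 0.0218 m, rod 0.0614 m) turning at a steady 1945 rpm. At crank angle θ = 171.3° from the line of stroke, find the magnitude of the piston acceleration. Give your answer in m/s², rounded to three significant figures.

586

ω = 2π·1945/60 = 203.7 rad/s
x(θ) = r cosθ + √(L² − r² sin²θ); with ω constant, a = ω²·d²x/dθ².
d²x/dθ² = −r cosθ − r²(cos2θ)/√u − r⁴ sin²2θ/(4u^{3/2}),  u = L² − r² sin²θ = 0.00375909 m².
Substituting r = 0.0218 m, L = 0.0614 m, θ = 171.3°: d²x/dθ² = +0.014131 m.
a = ω²·d²x/dθ² = (203.7)²·(+0.014131) = +586.22 m/s²;  |a| = 586.22 m/s².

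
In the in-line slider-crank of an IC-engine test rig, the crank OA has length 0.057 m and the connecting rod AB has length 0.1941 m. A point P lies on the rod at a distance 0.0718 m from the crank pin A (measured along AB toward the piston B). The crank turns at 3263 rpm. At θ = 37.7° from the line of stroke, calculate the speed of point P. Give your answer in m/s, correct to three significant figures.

ω = 341.7 rad/s.  Crank-pin speed |V_A| = rω = 19.477 m/s, perpendicular to OA.
Rod angle: sinφ = −(r/L) sinθ ⇒ φ = -10.345°; ω_rod = −rω cosθ/√(L²−r²sin²θ) = -80.707 rad/s.
V_P = V_A + ω_rod × AP, with AP = 0.0718 m along the rod.
Components: V_Px = −rω sinθ − a·ω_rod·sinφ = -12.951 m/s;  V_Py = rω cosθ + a·ω_rod·cosφ = +9.71 m/s.
|V_P| = √(V_Px² + V_Py²) = 16.187 m/s.

16.2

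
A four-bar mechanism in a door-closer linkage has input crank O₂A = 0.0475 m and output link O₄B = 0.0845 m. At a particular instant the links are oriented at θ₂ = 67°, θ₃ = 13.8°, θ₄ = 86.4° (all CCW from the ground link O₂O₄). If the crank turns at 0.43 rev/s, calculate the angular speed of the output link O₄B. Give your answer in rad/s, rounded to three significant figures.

ω₂ = 2.702 rad/s (from 0.43 rev/s).
Differentiating the loop-closure r₂e^{iθ₂}+r₃e^{iθ₃}=r₁+r₄e^{iθ₄} gives r₂ω₂e^{iθ₂}+r₃ω₃e^{iθ₃}=r₄ω₄e^{iθ₄}.
Eliminating the other unknown: ω₄ = r₂ω₂ sin(θ₂−θ₃) / [r₄ sin(θ₄−θ₃)].
Numerator sine = +0.80073; denominator sine = +0.95424.
Result = 0.0475·2.702·(+0.80073) / (0.0845·(+0.95424)) = +1.2744 rad/s; magnitude 1.2744 rad/s.

1.27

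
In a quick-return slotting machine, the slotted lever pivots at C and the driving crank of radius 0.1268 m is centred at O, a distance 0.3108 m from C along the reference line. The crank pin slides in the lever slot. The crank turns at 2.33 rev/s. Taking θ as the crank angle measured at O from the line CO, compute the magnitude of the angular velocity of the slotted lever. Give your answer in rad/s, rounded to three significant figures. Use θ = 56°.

ω = 14.64 rad/s (from 2.33 rev/s).
Crank pin A relative to C: A = (d + r cosθ, r sinθ); lever angle φ = atan2(r sinθ, d + r cosθ).
Differentiating tanφ: φ̇ = rω(d cosθ + r)/(d² + r² + 2dr cosθ).
d² + r² + 2dr cosθ = |CA|² = 0.15675 m²;  d cosθ + r = +0.3006 m.
|ω_lever| = |0.1268·14.64·+0.3006| / 0.15675 = 3.5599 rad/s.

3.56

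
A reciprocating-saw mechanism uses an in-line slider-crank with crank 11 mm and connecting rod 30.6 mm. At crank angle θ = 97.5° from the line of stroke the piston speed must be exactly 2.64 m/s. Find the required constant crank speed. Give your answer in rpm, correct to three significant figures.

For an in-line slider-crank, |v_piston| = rω|sinθ|·[1 + r cosθ/√(L² − r² sin²θ)].
With r = 0.011 m, L = 0.0306 m, θ = 97.5°: the bracketed kinematic factor |dx/dθ| = 0.010358 m.
ω = v/|dx/dθ| = 2.64/0.010358 = 254.87 rad/s.
N = 60ω/(2π) = 2433.8 rpm.

2430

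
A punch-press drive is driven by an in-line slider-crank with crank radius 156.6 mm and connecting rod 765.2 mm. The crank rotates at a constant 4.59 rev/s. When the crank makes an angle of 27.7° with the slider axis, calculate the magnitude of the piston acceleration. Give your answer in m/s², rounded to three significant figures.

ω = 2π·4.59 = 28.84 rad/s
x(θ) = r cosθ + √(L² − r² sin²θ); with ω constant, a = ω²·d²x/dθ².
d²x/dθ² = −r cosθ − r²(cos2θ)/√u − r⁴ sin²2θ/(4u^{3/2}),  u = L² − r² sin²θ = 0.580232 m².
Substituting r = 0.1566 m, L = 0.7652 m, θ = 27.7°: d²x/dθ² = -0.15716 m.
a = ω²·d²x/dθ² = (28.84)²·(-0.15716) = -130.72 m/s²;  |a| = 130.72 m/s².

131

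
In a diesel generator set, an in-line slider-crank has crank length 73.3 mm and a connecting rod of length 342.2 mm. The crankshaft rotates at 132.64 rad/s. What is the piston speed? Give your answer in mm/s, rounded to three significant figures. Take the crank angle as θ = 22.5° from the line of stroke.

ω = 132.6 rad/s
For an in-line slider-crank, x = r cosθ + √(L² − r² sin²θ), so v = −rω sinθ·[1 + r cosθ/√(L² − r² sin²θ)].
With r = 0.0733 m, L = 0.3422 m, θ = 22.5°: √(L² − r² sin²θ) = 0.34105 m.
v = −0.0733·132.6·0.38268·[1 + 0.0733·0.92388/0.34105] = -4.4594 m/s.
|v| = 4.4594 m/s = 4459.4 mm/s.

4460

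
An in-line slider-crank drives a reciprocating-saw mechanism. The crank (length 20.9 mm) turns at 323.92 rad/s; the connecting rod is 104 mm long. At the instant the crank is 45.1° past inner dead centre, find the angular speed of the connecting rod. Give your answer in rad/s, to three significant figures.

46.4

ω = 323.9 rad/s
The rod makes angle φ with the slider axis where L sinφ = r sinθ; differentiating, L cosφ·φ̇ = r ω cosθ.
L cosφ = √(L² − r² sin²θ) = 0.10294 m.
|ω_rod| = r ω |cosθ| / √(L² − r² sin²θ) = 0.0209·323.9·0.70587/0.10294 = 46.422 rad/s.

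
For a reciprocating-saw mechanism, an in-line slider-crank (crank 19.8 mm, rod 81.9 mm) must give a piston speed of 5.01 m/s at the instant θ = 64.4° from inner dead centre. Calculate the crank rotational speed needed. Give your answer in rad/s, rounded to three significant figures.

253

For an in-line slider-crank, |v_piston| = rω|sinθ|·[1 + r cosθ/√(L² − r² sin²θ)].
With r = 0.0198 m, L = 0.0819 m, θ = 64.4°: the bracketed kinematic factor |dx/dθ| = 0.019768 m.
ω = v/|dx/dθ| = 5.01/0.019768 = 253.45 rad/s.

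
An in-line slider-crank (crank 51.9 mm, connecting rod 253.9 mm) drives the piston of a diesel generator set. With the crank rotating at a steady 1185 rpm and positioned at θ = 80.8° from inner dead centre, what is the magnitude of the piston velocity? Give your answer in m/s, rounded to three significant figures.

6.57

ω = 2π·1185/60 = 124.1 rad/s
For an in-line slider-crank, x = r cosθ + √(L² − r² sin²θ), so v = −rω sinθ·[1 + r cosθ/√(L² − r² sin²θ)].
With r = 0.0519 m, L = 0.2539 m, θ = 80.8°: √(L² − r² sin²θ) = 0.24868 m.
v = −0.0519·124.1·0.98714·[1 + 0.0519·0.15988/0.24868] = -6.5697 m/s.
|v| = 6.5697 m/s.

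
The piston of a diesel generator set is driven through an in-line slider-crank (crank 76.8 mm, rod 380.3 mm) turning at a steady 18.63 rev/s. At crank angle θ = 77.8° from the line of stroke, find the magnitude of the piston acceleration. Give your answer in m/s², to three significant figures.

ω = 2π·18.6 = 117.1 rad/s
x(θ) = r cosθ + √(L² − r² sin²θ); with ω constant, a = ω²·d²x/dθ².
d²x/dθ² = −r cosθ − r²(cos2θ)/√u − r⁴ sin²2θ/(4u^{3/2}),  u = L² − r² sin²θ = 0.138993 m².
Substituting r = 0.0768 m, L = 0.3803 m, θ = 77.8°: d²x/dθ² = -0.0018507 m.
a = ω²·d²x/dθ² = (117.1)²·(-0.0018507) = -25.359 m/s²;  |a| = 25.359 m/s².

25.4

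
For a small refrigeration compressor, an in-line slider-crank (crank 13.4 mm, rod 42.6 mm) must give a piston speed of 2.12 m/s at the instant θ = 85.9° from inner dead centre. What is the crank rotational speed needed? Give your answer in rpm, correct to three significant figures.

1480

For an in-line slider-crank, |v_piston| = rω|sinθ|·[1 + r cosθ/√(L² − r² sin²θ)].
With r = 0.0134 m, L = 0.0426 m, θ = 85.9°: the bracketed kinematic factor |dx/dθ| = 0.013682 m.
ω = v/|dx/dθ| = 2.12/0.013682 = 154.94 rad/s.
N = 60ω/(2π) = 1479.6 rpm.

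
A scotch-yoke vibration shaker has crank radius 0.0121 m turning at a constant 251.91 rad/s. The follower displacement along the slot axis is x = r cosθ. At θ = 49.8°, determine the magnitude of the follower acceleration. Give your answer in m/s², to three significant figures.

ω = 251.9 rad/s
x = r cosθ ⇒ ẍ = −rω² cosθ (ω constant).
|a| = rω²|cosθ| = 0.0121·(251.9)²·|cos 49.8°| = 495.61 m/s².

496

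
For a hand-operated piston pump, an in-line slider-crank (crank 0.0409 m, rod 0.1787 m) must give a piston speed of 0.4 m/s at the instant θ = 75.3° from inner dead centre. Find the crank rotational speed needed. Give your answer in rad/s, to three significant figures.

9.54

For an in-line slider-crank, |v_piston| = rω|sinθ|·[1 + r cosθ/√(L² − r² sin²θ)].
With r = 0.0409 m, L = 0.1787 m, θ = 75.3°: the bracketed kinematic factor |dx/dθ| = 0.041917 m.
ω = v/|dx/dθ| = 0.4/0.041917 = 9.5426 rad/s.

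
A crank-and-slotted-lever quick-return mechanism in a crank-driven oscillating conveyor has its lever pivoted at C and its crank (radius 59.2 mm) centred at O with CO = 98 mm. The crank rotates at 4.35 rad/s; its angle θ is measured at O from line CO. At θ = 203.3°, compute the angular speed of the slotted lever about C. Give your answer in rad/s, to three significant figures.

3.24

ω = 4.35 rad/s
Crank pin A relative to C: A = (d + r cosθ, r sinθ); lever angle φ = atan2(r sinθ, d + r cosθ).
Differentiating tanφ: φ̇ = rω(d cosθ + r)/(d² + r² + 2dr cosθ).
d² + r² + 2dr cosθ = |CA|² = 0.00245172 m²;  d cosθ + r = -0.030808 m.
|ω_lever| = |0.0592·4.35·-0.030808| / 0.00245172 = 3.2359 rad/s.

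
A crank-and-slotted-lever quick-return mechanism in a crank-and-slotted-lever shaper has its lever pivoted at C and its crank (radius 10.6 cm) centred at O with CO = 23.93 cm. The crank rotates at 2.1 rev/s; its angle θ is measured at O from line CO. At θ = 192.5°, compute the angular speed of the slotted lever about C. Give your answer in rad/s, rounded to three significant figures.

ω = 13.19 rad/s (from 2.1 rev/s).
Crank pin A relative to C: A = (d + r cosθ, r sinθ); lever angle φ = atan2(r sinθ, d + r cosθ).
Differentiating tanφ: φ̇ = rω(d cosθ + r)/(d² + r² + 2dr cosθ).
d² + r² + 2dr cosθ = |CA|² = 0.0189714 m²;  d cosθ + r = -0.12763 m.
|ω_lever| = |0.106·13.19·-0.12763| / 0.0189714 = 9.4091 rad/s.

9.41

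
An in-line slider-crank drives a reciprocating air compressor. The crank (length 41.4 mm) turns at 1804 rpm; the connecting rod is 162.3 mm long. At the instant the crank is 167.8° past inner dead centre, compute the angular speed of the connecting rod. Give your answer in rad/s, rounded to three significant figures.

47.2

ω = 188.9 rad/s (converted from 1804 rpm).
The rod makes angle φ with the slider axis where L sinφ = r sinθ; differentiating, L cosφ·φ̇ = r ω cosθ.
L cosφ = √(L² − r² sin²θ) = 0.16206 m.
|ω_rod| = r ω |cosθ| / √(L² − r² sin²θ) = 0.0414·188.9·0.97742/0.16206 = 47.169 rad/s.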